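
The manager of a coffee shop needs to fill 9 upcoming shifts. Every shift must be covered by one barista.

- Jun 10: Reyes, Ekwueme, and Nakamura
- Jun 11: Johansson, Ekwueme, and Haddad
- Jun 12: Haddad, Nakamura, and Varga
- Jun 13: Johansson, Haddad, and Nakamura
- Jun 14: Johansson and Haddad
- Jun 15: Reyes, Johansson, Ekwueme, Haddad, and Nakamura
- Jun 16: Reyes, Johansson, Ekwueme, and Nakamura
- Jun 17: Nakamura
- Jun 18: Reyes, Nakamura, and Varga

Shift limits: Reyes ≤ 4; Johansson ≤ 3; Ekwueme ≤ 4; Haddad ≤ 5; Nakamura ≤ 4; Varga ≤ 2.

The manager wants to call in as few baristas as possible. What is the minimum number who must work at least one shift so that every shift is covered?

9 slots to fill and no one can take more than 5, so at least ⌈9/5⌉ = 2 baristas are needed.
Haddad and Nakamura alone can cover everything: Jun 10→Nakamura, Jun 11→Haddad, Jun 12→Haddad, Jun 13→Haddad, Jun 14→Haddad, Jun 15→Haddad, Jun 16→Nakamura, Jun 17→Nakamura, Jun 18→Nakamura.

2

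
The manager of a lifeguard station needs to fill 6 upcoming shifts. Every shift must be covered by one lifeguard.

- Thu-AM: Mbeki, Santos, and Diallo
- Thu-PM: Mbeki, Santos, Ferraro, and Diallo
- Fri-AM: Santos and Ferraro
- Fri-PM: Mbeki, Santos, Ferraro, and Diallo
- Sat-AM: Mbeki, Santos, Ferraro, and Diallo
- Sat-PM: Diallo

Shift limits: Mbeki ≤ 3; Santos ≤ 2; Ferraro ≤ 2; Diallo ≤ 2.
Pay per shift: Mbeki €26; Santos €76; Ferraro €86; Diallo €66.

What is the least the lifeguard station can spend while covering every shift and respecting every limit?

Sat-PM can only be covered by Diallo, so that assignment is forced.
Picking the cheapest available lifeguard for each shift independently would cost €246, but that ignores the shift limits.
An optimal schedule: Thu-AM→Mbeki, Thu-PM→Mbeki, Fri-AM→Santos, Fri-PM→Mbeki, Sat-AM→Diallo, Sat-PM→Diallo.
Total: 26 + 26 + 76 + 26 + 66 + 66 = €286.

€286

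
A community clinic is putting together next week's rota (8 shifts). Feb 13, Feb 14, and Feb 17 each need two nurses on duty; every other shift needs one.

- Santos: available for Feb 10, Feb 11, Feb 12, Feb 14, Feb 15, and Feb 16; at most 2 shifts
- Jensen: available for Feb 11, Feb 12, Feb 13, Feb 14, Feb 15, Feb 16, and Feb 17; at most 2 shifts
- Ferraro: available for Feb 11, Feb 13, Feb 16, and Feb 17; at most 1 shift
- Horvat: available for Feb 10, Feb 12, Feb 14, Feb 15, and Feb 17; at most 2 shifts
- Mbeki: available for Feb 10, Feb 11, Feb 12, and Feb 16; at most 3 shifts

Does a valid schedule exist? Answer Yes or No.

Total capacity is 2+2+1+2+3 = 10 but 11 worker-slots are needed — infeasible.

No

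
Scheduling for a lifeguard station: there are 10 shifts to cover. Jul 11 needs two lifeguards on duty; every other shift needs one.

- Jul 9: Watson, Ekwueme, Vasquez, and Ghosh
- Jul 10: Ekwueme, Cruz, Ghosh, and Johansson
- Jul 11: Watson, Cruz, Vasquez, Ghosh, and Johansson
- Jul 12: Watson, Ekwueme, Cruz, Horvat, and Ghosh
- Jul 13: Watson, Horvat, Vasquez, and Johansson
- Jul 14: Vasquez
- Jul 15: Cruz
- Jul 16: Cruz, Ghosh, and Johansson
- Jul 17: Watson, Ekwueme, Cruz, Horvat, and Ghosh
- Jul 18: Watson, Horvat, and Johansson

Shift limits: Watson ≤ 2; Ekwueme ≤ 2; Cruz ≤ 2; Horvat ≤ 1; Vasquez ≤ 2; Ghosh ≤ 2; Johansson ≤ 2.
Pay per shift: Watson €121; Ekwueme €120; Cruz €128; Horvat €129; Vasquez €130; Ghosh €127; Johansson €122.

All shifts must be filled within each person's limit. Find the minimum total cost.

Jul 14 can only be covered by Vasquez, so that assignment is forced.
Jul 15 can only be covered by Cruz, so that assignment is forced.
Picking the cheapest available lifeguard for each shift independently would cost €1345, but that ignores the shift limits.
An optimal schedule: Jul 9→Ekwueme, Jul 10→Ekwueme, Jul 11→Johansson+Cruz, Jul 12→Ghosh, Jul 13→Watson, Jul 14→Vasquez, Jul 15→Cruz, Jul 16→Johansson, Jul 17→Ghosh, Jul 18→Watson.
Total: 120 + 120 + 122 + 128 + 127 + 121 + 130 + 128 + 122 + 127 + 121 = €1366.

€1366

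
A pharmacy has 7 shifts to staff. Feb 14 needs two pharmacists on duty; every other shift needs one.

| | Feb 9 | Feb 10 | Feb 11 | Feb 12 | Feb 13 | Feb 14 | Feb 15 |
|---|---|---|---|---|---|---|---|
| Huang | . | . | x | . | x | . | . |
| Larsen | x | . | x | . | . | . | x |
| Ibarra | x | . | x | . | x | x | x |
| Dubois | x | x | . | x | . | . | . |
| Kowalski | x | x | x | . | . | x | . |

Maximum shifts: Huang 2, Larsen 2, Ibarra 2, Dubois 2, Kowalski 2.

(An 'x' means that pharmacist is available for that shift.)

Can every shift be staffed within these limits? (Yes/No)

Feb 12 can only be covered by Dubois, so that assignment is forced.
Feb 14 can only be covered by Ibarra and Kowalski, so that assignment is forced.
One valid schedule: Feb 9→Larsen, Feb 10→Dubois, Feb 11→Huang, Feb 12→Dubois, Feb 13→Huang, Feb 14→Ibarra+Kowalski, Feb 15→Larsen.
Loads: Huang 2/2, Larsen 2/2, Ibarra 1/2, Dubois 2/2, Kowalski 1/2 — all within limits.

Yes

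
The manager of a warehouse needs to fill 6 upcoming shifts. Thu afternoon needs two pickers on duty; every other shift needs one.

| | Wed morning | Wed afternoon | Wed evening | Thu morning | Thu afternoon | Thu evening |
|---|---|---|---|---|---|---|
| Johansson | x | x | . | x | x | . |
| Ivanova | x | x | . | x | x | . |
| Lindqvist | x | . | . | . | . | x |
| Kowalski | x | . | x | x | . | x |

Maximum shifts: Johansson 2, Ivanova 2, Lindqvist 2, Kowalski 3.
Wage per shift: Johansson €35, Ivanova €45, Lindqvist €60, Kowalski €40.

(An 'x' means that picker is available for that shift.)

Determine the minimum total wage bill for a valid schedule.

€280

Wed evening can only be covered by Kowalski, so that assignment is forced.
Thu afternoon can only be covered by Johansson and Ivanova, so that assignment is forced.
Picking the cheapest available picker for each shift independently would cost €265, but that ignores the shift limits.
An optimal schedule: Wed morning→Ivanova, Wed afternoon→Johansson, Wed evening→Kowalski, Thu morning→Kowalski, Thu afternoon→Johansson+Ivanova, Thu evening→Kowalski.
Total: 45 + 35 + 40 + 40 + 35 + 45 + 40 = €280.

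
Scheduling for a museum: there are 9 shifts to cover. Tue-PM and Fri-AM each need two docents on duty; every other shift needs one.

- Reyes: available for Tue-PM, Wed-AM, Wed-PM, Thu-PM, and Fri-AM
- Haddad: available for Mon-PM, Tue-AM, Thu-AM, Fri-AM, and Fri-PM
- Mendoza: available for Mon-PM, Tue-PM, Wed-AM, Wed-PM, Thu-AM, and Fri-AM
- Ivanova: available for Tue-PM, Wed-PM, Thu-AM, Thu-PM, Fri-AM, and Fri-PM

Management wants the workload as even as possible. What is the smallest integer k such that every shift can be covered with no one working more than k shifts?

With 4 docents and 11 worker-slots to fill, someone must work at least ⌈11/4⌉ = 3 shifts, so k ≥ 3.
k = 3 works: Mon-PM→Haddad, Tue-AM→Haddad, Tue-PM→Reyes+Mendoza, Wed-AM→Reyes, Wed-PM→Mendoza, Thu-AM→Ivanova, Thu-PM→Reyes, Fri-AM→Mendoza+Ivanova, Fri-PM→Haddad.
Loads: Reyes 3, Haddad 3, Mendoza 3, Ivanova 2 — all ≤ 3.

3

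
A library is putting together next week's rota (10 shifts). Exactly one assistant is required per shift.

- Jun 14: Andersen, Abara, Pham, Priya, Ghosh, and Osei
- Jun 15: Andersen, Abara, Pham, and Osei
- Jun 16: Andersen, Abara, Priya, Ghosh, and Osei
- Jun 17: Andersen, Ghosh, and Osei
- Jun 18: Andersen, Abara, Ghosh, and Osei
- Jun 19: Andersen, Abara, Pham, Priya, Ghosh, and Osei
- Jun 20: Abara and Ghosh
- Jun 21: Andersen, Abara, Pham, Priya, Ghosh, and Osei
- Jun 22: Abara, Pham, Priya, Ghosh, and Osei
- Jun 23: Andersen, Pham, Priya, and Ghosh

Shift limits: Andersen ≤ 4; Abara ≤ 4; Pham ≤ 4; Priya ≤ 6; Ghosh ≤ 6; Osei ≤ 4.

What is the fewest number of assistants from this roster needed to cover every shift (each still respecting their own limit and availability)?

2

10 slots to fill and no one can take more than 6, so at least ⌈10/6⌉ = 2 assistants are needed.
Andersen and Ghosh alone can cover everything: Jun 14→Andersen, Jun 15→Andersen, Jun 16→Andersen, Jun 17→Andersen, Jun 18→Ghosh, Jun 19→Ghosh, Jun 20→Ghosh, Jun 21→Ghosh, Jun 22→Ghosh, Jun 23→Ghosh.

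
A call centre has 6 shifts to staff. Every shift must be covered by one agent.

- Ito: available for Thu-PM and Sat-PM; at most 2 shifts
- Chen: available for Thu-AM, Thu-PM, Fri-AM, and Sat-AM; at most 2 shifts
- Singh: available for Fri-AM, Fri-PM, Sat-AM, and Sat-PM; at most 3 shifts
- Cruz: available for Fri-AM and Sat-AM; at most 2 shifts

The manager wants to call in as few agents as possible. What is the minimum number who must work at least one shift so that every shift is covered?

6 slots to fill and no one can take more than 3, so at least ⌈6/3⌉ = 2 agents are needed.
Any 2 agents together have capacity at most 3+2 = 5 < 6 slots, so 2 can never suffice.
Ito, Chen, and Singh alone can cover everything: Thu-AM→Chen, Thu-PM→Ito, Fri-AM→Chen, Fri-PM→Singh, Sat-AM→Singh, Sat-PM→Ito.

3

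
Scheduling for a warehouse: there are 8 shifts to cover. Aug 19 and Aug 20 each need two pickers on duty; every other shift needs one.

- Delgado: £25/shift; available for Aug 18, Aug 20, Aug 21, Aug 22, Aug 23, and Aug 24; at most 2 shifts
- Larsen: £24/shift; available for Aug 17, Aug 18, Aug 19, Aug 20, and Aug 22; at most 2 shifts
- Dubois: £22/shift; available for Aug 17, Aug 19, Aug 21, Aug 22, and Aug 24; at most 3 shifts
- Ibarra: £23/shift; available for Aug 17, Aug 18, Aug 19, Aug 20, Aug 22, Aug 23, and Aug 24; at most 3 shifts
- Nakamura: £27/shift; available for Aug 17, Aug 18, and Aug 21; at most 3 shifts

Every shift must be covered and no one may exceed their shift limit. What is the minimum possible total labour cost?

Picking the cheapest available picker for each shift independently would cost £226, but that ignores the shift limits.
An optimal schedule: Aug 17→Ibarra, Aug 18→Ibarra, Aug 19→Larsen+Dubois, Aug 20→Delgado+Larsen, Aug 21→Dubois, Aug 22→Ibarra, Aug 23→Delgado, Aug 24→Dubois.
Total: 23 + 23 + 24 + 22 + 25 + 24 + 22 + 23 + 25 + 22 = £233.

£233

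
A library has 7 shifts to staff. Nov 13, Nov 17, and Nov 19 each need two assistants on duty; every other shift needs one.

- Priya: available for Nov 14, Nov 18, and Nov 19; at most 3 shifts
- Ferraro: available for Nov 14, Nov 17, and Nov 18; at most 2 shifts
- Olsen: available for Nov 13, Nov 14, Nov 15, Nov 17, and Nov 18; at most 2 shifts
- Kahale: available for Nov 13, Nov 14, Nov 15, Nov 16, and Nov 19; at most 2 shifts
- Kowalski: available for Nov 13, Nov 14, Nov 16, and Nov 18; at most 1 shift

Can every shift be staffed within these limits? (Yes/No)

No

Total capacity is 10 and 10 slots are needed, so capacity alone doesn't rule it out.
Shifts {Nov 13, Nov 15, Nov 16, Nov 17, Nov 19} need 8 worker-slots in total, but the assistants available for any of those shifts (Priya, Ferraro, Olsen, Kahale, and Kowalski) can supply at most 7 among them. So no valid schedule exists.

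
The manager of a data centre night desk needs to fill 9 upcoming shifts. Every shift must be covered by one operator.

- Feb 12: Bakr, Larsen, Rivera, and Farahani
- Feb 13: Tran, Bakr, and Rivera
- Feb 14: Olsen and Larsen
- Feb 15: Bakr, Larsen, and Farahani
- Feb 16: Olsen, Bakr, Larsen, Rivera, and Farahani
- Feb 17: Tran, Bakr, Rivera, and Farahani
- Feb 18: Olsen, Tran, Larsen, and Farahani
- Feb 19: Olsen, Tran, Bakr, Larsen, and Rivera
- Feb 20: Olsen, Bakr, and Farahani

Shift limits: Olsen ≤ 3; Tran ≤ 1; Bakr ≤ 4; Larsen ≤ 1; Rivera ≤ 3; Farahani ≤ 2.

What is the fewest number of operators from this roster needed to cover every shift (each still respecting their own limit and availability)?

9 slots to fill and no one can take more than 4, so at least ⌈9/4⌉ = 3 operators are needed.
Olsen, Bakr, and Rivera alone can cover everything: Feb 12→Bakr, Feb 13→Bakr, Feb 14→Olsen, Feb 15→Bakr, Feb 16→Rivera, Feb 17→Bakr, Feb 18→Olsen, Feb 19→Rivera, Feb 20→Olsen.

3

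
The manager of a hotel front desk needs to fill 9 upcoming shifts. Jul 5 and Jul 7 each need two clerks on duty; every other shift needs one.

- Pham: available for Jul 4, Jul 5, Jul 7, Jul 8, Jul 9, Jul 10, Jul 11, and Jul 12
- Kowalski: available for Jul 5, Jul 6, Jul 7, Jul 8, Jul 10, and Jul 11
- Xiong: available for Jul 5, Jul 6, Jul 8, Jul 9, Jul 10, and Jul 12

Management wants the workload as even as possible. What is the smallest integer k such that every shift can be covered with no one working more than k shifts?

With 3 clerks and 11 worker-slots to fill, someone must work at least ⌈11/3⌉ = 4 shifts, so k ≥ 4.
k = 4 works: Jul 4→Pham, Jul 5→Kowalski+Xiong, Jul 6→Kowalski, Jul 7→Pham+Kowalski, Jul 8→Kowalski, Jul 9→Pham, Jul 10→Xiong, Jul 11→Pham, Jul 12→Xiong.
Loads: Pham 4, Kowalski 4, Xiong 3 — all ≤ 4.

4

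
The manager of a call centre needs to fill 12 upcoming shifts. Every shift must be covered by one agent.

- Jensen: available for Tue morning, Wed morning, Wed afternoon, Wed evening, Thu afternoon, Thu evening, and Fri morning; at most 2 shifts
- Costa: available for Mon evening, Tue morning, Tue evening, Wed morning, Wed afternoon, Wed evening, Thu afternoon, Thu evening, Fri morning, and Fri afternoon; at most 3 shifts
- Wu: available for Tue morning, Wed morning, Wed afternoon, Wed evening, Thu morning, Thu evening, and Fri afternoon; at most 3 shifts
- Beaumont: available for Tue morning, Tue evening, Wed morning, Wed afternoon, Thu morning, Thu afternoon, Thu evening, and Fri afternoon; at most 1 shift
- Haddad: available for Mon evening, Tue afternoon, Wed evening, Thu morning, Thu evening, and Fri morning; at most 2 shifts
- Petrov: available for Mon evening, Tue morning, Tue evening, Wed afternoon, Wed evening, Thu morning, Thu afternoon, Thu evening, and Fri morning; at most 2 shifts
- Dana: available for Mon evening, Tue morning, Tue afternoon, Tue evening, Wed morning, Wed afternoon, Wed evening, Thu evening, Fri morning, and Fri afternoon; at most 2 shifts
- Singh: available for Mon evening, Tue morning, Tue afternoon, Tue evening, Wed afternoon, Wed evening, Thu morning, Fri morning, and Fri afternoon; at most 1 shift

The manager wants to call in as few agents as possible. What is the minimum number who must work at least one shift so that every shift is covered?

5

12 slots to fill and no one can take more than 3, so at least ⌈12/3⌉ = 4 agents are needed.
Any 4 agents together have capacity at most 3+3+2+2 = 10 < 12 slots, so 4 can never suffice.
Jensen, Costa, Wu, Haddad, and Petrov alone can cover everything: Mon evening→Costa, Tue morning→Wu, Tue afternoon→Haddad, Tue evening→Costa, Wed morning→Jensen, Wed afternoon→Wu, Wed evening→Petrov, Thu morning→Wu, Thu afternoon→Jensen, Thu evening→Petrov, Fri morning→Haddad, Fri afternoon→Costa.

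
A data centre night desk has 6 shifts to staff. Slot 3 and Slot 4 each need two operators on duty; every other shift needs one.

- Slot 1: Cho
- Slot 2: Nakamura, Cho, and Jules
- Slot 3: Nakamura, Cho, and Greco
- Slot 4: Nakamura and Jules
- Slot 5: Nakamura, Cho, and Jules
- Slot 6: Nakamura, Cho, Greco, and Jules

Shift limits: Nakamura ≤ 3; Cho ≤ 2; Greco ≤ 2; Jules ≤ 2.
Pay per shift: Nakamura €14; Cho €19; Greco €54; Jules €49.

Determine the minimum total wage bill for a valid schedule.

Slot 1 can only be covered by Cho, so that assignment is forced.
Slot 4 can only be covered by Nakamura and Jules, so that assignment is forced.
Picking the cheapest available operator for each shift independently would cost €157, but that ignores the shift limits.
An optimal schedule: Slot 1→Cho, Slot 2→Nakamura, Slot 3→Nakamura+Cho, Slot 4→Nakamura+Jules, Slot 5→Jules, Slot 6→Greco.
Total: 19 + 14 + 14 + 19 + 14 + 49 + 49 + 54 = €232.

€232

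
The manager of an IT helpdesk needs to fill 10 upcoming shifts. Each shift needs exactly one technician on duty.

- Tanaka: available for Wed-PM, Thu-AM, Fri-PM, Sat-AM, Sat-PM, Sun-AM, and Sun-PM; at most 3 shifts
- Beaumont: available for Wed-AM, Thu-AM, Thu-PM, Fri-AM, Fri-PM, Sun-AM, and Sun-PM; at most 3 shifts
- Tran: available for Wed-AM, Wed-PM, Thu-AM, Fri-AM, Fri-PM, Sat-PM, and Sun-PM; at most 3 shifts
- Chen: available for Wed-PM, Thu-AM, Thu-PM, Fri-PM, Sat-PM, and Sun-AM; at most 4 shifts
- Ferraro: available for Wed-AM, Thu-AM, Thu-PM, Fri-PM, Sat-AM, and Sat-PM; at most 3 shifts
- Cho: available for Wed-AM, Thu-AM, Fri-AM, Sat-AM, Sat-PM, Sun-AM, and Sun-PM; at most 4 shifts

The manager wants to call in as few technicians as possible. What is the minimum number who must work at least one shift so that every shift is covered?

10 slots to fill and no one can take more than 4, so at least ⌈10/4⌉ = 3 technicians are needed.
Tanaka, Beaumont, and Chen alone can cover everything: Wed-AM→Beaumont, Wed-PM→Tanaka, Thu-AM→Chen, Thu-PM→Beaumont, Fri-AM→Beaumont, Fri-PM→Chen, Sat-AM→Tanaka, Sat-PM→Chen, Sun-AM→Chen, Sun-PM→Tanaka.

3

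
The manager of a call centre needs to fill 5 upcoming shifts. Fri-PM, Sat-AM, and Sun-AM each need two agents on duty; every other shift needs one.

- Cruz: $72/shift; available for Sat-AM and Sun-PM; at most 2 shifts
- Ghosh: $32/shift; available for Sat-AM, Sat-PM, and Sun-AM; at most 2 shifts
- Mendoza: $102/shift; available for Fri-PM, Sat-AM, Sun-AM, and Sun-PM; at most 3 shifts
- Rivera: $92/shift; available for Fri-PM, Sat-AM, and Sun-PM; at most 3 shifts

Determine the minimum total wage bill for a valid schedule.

$596

Fri-PM can only be covered by Mendoza and Rivera, so that assignment is forced.
Sat-PM can only be covered by Ghosh, so that assignment is forced.
Sun-AM can only be covered by Ghosh and Mendoza, so that assignment is forced.
Picking the cheapest available agent for each shift independently would cost $536, but that ignores the shift limits.
An optimal schedule: Fri-PM→Rivera+Mendoza, Sat-AM→Cruz+Rivera, Sat-PM→Ghosh, Sun-AM→Ghosh+Mendoza, Sun-PM→Cruz.
Total: 92 + 102 + 72 + 92 + 32 + 32 + 102 + 72 = $596.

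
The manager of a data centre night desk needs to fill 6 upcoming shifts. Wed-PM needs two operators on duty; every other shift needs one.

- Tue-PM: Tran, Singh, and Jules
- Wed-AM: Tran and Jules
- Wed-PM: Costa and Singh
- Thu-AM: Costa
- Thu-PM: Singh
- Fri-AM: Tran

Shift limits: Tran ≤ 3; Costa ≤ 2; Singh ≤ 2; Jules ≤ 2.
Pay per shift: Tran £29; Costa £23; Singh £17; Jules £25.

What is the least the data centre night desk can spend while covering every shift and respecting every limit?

Wed-PM can only be covered by Costa and Singh, so that assignment is forced.
Thu-AM can only be covered by Costa, so that assignment is forced.
Thu-PM can only be covered by Singh, so that assignment is forced.
Picking the cheapest available operator for each shift independently would cost £151, but that ignores the shift limits.
An optimal schedule: Tue-PM→Jules, Wed-AM→Jules, Wed-PM→Singh+Costa, Thu-AM→Costa, Thu-PM→Singh, Fri-AM→Tran.
Total: 25 + 25 + 17 + 23 + 23 + 17 + 29 = £159.

£159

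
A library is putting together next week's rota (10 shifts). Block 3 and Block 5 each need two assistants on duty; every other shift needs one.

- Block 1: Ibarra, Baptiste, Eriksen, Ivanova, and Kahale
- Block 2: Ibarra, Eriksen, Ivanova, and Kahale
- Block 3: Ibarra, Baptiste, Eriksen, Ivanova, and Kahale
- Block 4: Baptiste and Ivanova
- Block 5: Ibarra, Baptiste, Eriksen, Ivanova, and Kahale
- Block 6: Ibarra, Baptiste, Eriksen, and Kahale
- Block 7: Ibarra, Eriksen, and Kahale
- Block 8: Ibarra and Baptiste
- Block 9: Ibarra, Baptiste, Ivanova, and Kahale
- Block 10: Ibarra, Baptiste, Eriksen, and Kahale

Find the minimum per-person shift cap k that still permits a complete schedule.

3

With 5 assistants and 12 worker-slots to fill, someone must work at least ⌈12/5⌉ = 3 shifts, so k ≥ 3.
k = 3 works: Block 1→Eriksen, Block 2→Ibarra, Block 3→Eriksen+Ivanova, Block 4→Baptiste, Block 5→Ivanova+Kahale, Block 6→Baptiste, Block 7→Ibarra, Block 8→Ibarra, Block 9→Baptiste, Block 10→Eriksen.
Loads: Ibarra 3, Baptiste 3, Eriksen 3, Ivanova 2, Kahale 1 — all ≤ 3.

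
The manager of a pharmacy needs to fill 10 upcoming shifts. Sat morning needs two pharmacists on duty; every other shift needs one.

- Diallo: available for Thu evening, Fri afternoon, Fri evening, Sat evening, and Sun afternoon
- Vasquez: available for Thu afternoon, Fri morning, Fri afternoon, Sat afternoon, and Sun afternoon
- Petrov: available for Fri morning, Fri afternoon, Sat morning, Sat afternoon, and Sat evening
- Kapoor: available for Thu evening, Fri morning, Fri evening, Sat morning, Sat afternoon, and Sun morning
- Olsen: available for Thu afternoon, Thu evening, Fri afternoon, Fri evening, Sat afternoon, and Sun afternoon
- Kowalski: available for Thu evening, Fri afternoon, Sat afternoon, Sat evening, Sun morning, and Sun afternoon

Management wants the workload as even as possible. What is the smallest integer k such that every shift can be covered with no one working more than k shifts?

With 6 pharmacists and 11 worker-slots to fill, someone must work at least ⌈11/6⌉ = 2 shifts, so k ≥ 2.
k = 2 works: Thu afternoon→Vasquez, Thu evening→Olsen, Fri morning→Vasquez, Fri afternoon→Petrov, Fri evening→Diallo, Sat morning→Petrov+Kapoor, Sat afternoon→Kowalski, Sat evening→Diallo, Sun morning→Kapoor, Sun afternoon→Olsen.
Loads: Diallo 2, Vasquez 2, Petrov 2, Kapoor 2, Olsen 2, Kowalski 1 — all ≤ 2.

2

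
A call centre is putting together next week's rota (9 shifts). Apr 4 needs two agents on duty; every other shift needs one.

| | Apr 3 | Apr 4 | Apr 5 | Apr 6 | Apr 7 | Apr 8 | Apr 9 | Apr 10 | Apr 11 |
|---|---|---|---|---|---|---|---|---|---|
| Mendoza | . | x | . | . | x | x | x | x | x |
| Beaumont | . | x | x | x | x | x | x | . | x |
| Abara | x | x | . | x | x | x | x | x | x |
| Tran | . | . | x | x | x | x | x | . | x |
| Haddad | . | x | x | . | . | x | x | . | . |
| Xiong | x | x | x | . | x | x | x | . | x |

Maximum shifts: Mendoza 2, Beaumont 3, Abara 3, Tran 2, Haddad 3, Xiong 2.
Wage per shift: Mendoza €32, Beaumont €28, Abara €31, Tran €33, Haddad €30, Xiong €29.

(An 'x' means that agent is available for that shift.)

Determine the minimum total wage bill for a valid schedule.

€294

Picking the cheapest available agent for each shift independently would cost €285, but that ignores the shift limits.
An optimal schedule: Apr 3→Xiong, Apr 4→Haddad+Abara, Apr 5→Beaumont, Apr 6→Beaumont, Apr 7→Beaumont, Apr 8→Haddad, Apr 9→Haddad, Apr 10→Abara, Apr 11→Xiong.
Total: 29 + 30 + 31 + 28 + 28 + 28 + 30 + 30 + 31 + 29 = €294.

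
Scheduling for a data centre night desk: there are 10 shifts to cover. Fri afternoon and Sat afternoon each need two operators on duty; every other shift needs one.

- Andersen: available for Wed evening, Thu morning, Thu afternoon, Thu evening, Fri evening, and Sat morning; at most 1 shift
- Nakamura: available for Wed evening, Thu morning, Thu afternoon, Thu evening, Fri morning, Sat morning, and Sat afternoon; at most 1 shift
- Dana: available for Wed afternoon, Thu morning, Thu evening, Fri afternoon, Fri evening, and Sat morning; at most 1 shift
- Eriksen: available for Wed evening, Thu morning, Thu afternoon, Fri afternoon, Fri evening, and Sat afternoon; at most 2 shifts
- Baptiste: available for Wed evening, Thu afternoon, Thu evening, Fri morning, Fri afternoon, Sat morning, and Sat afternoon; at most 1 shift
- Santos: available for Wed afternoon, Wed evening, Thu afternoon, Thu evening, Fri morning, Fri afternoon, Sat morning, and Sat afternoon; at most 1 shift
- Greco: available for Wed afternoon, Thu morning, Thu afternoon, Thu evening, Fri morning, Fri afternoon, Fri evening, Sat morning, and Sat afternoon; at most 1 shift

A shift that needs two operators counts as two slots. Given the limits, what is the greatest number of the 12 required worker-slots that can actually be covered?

8

Total capacity across all operators is 1+1+1+2+1+1+1 = 8, and 12 slots are needed, so at most 8 can be filled.
An assignment achieving 8: Wed afternoon→Dana, Wed evening→Eriksen, Thu morning→Eriksen, Fri morning→Nakamura, Fri afternoon→Baptiste+Santos, Fri evening→Andersen, Sat afternoon→Greco.
Loads: Andersen 1/1, Nakamura 1/1, Dana 1/1, Eriksen 2/2, Baptiste 1/1, Santos 1/1, Greco 1/1.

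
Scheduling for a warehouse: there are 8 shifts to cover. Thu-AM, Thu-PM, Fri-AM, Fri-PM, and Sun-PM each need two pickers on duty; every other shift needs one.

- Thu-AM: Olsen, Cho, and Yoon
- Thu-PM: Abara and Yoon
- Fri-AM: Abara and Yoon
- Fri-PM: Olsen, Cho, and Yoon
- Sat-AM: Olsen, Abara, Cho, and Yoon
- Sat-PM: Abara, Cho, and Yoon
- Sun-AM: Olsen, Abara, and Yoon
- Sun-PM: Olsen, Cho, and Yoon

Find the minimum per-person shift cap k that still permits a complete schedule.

4

With 4 pickers and 13 worker-slots to fill, someone must work at least ⌈13/4⌉ = 4 shifts, so k ≥ 4.
k = 4 works: Thu-AM→Olsen+Cho, Thu-PM→Abara+Yoon, Fri-AM→Abara+Yoon, Fri-PM→Olsen+Cho, Sat-AM→Abara, Sat-PM→Abara, Sun-AM→Olsen, Sun-PM→Olsen+Cho.
Loads: Olsen 4, Abara 4, Cho 3, Yoon 2 — all ≤ 4.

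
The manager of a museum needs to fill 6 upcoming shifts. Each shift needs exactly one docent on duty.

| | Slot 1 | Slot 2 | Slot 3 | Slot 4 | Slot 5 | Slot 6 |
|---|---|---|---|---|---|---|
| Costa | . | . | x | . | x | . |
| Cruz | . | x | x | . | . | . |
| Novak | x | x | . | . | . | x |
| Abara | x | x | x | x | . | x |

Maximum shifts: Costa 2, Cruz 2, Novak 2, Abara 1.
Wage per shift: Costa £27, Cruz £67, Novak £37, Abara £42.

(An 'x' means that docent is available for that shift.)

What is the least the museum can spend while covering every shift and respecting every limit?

Slot 4 can only be covered by Abara, so that assignment is forced.
Slot 5 can only be covered by Costa, so that assignment is forced.
Picking the cheapest available docent for each shift independently would cost £207, but that ignores the shift limits.
An optimal schedule: Slot 1→Novak, Slot 2→Cruz, Slot 3→Costa, Slot 4→Abara, Slot 5→Costa, Slot 6→Novak.
Total: 37 + 67 + 27 + 42 + 27 + 37 = £237.

£237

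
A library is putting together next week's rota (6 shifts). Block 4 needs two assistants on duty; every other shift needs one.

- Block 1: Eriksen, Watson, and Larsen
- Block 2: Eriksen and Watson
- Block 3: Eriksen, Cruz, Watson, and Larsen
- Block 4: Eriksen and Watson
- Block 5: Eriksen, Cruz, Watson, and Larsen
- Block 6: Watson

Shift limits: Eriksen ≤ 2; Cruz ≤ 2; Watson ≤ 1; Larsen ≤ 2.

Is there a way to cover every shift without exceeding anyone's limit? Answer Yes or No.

Total capacity is 7 and 7 slots are needed, so capacity alone doesn't rule it out.
Shifts {Block 4, Block 6} need 3 worker-slots in total, but the assistants available for any of those shifts (Eriksen and Watson) can supply at most 2 among them. So no valid schedule exists.

No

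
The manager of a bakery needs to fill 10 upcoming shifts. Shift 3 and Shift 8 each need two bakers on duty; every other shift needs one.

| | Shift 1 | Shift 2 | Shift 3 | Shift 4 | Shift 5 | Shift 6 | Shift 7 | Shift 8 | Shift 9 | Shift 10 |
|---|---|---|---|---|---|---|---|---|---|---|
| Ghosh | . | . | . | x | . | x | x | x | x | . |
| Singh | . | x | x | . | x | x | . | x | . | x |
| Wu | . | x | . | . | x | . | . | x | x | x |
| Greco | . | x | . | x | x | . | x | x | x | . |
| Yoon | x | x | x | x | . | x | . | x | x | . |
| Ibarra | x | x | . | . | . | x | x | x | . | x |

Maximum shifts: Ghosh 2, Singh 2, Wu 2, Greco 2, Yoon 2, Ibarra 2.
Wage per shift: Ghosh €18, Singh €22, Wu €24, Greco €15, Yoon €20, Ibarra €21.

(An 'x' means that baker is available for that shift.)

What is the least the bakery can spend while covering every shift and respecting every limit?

Shift 3 can only be covered by Singh and Yoon, so that assignment is forced.
Picking the cheapest available baker for each shift independently would cost €209, but that ignores the shift limits.
An optimal schedule: Shift 1→Yoon, Shift 2→Greco, Shift 3→Singh+Yoon, Shift 4→Ghosh, Shift 5→Singh, Shift 6→Ibarra, Shift 7→Ghosh, Shift 8→Greco+Ibarra, Shift 9→Wu, Shift 10→Wu.
Total: 20 + 15 + 22 + 20 + 18 + 22 + 21 + 18 + 15 + 21 + 24 + 24 = €240.

€240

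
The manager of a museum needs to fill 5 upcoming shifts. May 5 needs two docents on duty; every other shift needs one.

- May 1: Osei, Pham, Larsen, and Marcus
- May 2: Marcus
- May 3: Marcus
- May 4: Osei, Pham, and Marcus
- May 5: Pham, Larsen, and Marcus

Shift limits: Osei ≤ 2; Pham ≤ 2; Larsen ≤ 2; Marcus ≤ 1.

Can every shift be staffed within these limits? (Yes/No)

No

Total capacity is 7 and 6 slots are needed, so capacity alone doesn't rule it out.
Shifts {May 2, May 3} need 2 worker-slots in total, but the docents available for any of those shifts (Marcus) can supply at most 1 among them. So no valid schedule exists.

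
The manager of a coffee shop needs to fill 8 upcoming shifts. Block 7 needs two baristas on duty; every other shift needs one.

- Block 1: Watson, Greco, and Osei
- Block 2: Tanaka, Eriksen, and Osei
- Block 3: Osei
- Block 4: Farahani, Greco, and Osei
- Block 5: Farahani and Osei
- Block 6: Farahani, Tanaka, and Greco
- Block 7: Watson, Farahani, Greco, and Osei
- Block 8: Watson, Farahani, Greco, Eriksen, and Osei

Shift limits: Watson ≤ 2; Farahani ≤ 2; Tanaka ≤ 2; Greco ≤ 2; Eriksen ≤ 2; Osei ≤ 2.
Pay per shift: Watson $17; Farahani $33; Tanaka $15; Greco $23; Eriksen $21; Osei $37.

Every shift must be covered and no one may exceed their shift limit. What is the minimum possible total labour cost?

$201

Block 3 can only be covered by Osei, so that assignment is forced.
Picking the cheapest available barista for each shift independently would cost $197, but that ignores the shift limits.
An optimal schedule: Block 1→Watson, Block 2→Tanaka, Block 3→Osei, Block 4→Greco, Block 5→Farahani, Block 6→Tanaka, Block 7→Watson+Greco, Block 8→Eriksen.
Total: 17 + 15 + 37 + 23 + 33 + 15 + 17 + 23 + 21 = $201.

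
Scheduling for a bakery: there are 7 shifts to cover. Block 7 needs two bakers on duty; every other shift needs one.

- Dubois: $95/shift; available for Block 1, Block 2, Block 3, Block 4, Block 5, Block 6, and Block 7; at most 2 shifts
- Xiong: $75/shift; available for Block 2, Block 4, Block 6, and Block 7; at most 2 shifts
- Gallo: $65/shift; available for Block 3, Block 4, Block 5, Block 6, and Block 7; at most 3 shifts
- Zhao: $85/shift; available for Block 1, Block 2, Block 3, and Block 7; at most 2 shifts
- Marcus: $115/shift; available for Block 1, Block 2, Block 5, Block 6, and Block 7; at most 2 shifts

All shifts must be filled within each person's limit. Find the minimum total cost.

$610

Picking the cheapest available baker for each shift independently would cost $560, but that ignores the shift limits.
An optimal schedule: Block 1→Zhao, Block 2→Xiong, Block 3→Gallo, Block 4→Gallo, Block 5→Gallo, Block 6→Xiong, Block 7→Zhao+Dubois.
Total: 85 + 75 + 65 + 65 + 65 + 75 + 85 + 95 = $610.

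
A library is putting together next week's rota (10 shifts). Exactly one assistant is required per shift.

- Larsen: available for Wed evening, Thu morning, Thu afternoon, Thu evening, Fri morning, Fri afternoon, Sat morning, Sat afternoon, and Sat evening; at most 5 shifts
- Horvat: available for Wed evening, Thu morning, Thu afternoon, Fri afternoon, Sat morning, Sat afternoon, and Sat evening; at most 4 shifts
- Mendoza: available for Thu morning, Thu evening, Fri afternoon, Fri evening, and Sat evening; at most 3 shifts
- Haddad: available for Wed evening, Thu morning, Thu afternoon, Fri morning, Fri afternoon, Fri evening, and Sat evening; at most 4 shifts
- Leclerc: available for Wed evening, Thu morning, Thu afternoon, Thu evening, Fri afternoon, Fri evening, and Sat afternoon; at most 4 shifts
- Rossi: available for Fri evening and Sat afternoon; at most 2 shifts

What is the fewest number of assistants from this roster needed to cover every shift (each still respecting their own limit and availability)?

3

10 slots to fill and no one can take more than 5, so at least ⌈10/5⌉ = 2 assistants are needed.
Any 2 assistants together have capacity at most 5+4 = 9 < 10 slots, so 2 can never suffice.
Larsen, Horvat, and Mendoza alone can cover everything: Wed evening→Larsen, Thu morning→Horvat, Thu afternoon→Larsen, Thu evening→Larsen, Fri morning→Larsen, Fri afternoon→Horvat, Fri evening→Mendoza, Sat morning→Larsen, Sat afternoon→Horvat, Sat evening→Horvat.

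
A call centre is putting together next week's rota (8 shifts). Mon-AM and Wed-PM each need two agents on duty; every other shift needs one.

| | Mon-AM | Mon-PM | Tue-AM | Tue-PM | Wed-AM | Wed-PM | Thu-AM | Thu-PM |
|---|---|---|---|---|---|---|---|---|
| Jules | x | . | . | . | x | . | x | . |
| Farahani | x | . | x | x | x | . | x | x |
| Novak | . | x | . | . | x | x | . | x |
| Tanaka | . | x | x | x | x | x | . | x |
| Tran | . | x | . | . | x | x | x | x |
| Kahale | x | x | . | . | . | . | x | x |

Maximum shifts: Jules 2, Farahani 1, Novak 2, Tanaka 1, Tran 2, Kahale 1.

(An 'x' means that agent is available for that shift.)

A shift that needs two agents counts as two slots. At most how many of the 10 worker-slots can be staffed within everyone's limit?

9

Total capacity across all agents is 2+1+2+1+2+1 = 9, and 10 slots are needed, so at most 9 can be filled.
An assignment achieving 9: Mon-AM→Jules+Kahale, Mon-PM→Novak, Tue-AM→Farahani, Tue-PM→Tanaka, Wed-AM→Tran, Wed-PM→Novak+Tran, Thu-AM→Jules.
Loads: Jules 2/2, Farahani 1/1, Novak 2/2, Tanaka 1/1, Tran 2/2, Kahale 1/1.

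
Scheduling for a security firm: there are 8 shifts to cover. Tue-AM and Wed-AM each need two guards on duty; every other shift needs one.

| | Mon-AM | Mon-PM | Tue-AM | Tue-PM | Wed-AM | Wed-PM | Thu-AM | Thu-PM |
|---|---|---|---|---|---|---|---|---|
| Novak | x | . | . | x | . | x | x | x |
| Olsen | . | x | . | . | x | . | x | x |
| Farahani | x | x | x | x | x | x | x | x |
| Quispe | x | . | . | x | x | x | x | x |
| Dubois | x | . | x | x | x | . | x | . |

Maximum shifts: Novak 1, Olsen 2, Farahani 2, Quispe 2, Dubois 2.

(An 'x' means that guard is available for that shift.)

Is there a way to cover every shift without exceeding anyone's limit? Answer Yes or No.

Total capacity is 1+2+2+2+2 = 9 but 10 worker-slots are needed — infeasible.

No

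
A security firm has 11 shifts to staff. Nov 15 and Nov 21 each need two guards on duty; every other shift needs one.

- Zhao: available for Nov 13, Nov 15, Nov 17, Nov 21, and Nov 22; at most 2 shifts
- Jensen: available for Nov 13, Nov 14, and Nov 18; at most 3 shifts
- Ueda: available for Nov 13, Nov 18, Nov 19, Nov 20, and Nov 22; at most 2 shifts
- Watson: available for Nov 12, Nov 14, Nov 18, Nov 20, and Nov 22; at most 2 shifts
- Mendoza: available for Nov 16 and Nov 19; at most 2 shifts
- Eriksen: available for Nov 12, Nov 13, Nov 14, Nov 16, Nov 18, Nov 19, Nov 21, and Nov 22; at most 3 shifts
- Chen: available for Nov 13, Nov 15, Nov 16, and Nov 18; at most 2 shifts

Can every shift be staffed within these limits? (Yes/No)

No

Total capacity is 16 and 13 slots are needed, so capacity alone doesn't rule it out.
Shifts {Nov 15, Nov 17, Nov 21} need 5 worker-slots in total, but the guards available for any of those shifts (Zhao, Eriksen, and Chen) can supply at most 4 among them. So no valid schedule exists.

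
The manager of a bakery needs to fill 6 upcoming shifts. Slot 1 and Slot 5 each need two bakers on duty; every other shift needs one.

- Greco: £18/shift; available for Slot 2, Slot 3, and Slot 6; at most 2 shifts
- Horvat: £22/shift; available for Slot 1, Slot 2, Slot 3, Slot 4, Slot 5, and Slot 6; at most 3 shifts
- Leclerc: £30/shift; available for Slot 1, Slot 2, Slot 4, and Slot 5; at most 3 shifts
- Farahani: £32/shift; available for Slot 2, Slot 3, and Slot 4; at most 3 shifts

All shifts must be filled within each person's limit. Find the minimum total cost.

£192

Slot 1 can only be covered by Horvat and Leclerc, so that assignment is forced.
Slot 5 can only be covered by Horvat and Leclerc, so that assignment is forced.
Picking the cheapest available baker for each shift independently would cost £180, but that ignores the shift limits.
An optimal schedule: Slot 1→Horvat+Leclerc, Slot 2→Leclerc, Slot 3→Greco, Slot 4→Horvat, Slot 5→Horvat+Leclerc, Slot 6→Greco.
Total: 22 + 30 + 30 + 18 + 22 + 22 + 30 + 18 = £192.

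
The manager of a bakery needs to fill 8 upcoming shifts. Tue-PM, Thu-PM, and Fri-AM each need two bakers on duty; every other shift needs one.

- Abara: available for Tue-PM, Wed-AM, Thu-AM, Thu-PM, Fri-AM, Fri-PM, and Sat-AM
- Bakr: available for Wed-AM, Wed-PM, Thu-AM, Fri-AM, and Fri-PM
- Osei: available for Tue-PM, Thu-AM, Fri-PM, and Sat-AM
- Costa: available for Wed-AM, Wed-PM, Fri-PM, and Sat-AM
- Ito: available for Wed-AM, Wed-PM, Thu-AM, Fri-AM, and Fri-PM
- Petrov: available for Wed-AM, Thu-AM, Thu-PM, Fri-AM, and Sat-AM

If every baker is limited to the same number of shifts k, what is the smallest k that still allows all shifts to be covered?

With 6 bakers and 11 worker-slots to fill, someone must work at least ⌈11/6⌉ = 2 shifts, so k ≥ 2.
k = 2 works: Tue-PM→Abara+Osei, Wed-AM→Bakr, Wed-PM→Bakr, Thu-AM→Ito, Thu-PM→Abara+Petrov, Fri-AM→Ito+Petrov, Fri-PM→Costa, Sat-AM→Osei.
Loads: Abara 2, Bakr 2, Osei 2, Costa 1, Ito 2, Petrov 2 — all ≤ 2.

2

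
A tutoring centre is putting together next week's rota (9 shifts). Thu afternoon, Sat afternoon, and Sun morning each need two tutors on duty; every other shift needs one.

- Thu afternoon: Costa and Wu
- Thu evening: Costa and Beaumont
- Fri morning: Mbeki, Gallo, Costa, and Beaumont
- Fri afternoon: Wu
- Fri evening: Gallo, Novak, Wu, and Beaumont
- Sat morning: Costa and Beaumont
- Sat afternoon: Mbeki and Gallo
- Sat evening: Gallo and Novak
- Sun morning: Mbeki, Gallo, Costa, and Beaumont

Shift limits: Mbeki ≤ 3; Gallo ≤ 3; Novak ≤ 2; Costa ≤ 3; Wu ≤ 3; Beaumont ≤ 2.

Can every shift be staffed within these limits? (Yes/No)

Thu afternoon can only be covered by Costa and Wu, so that assignment is forced.
Fri afternoon can only be covered by Wu, so that assignment is forced.
Sat afternoon can only be covered by Mbeki and Gallo, so that assignment is forced.
One valid schedule: Thu afternoon→Costa+Wu, Thu evening→Costa, Fri morning→Mbeki, Fri afternoon→Wu, Fri evening→Gallo, Sat morning→Costa, Sat afternoon→Mbeki+Gallo, Sat evening→Gallo, Sun morning→Mbeki+Beaumont.
Loads: Mbeki 3/3, Gallo 3/3, Novak 0/2, Costa 3/3, Wu 2/3, Beaumont 1/2 — all within limits.

Yes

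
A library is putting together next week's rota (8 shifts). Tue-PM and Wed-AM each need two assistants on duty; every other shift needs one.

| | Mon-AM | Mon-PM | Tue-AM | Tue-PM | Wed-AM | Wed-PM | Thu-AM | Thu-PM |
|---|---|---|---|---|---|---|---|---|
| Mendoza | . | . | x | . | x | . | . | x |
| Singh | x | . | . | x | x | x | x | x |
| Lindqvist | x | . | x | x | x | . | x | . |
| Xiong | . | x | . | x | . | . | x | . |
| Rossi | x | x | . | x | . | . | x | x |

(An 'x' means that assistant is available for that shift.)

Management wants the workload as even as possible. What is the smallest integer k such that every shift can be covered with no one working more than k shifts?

2

With 5 assistants and 10 worker-slots to fill, someone must work at least ⌈10/5⌉ = 2 shifts, so k ≥ 2.
k = 2 works: Mon-AM→Singh, Mon-PM→Xiong, Tue-AM→Mendoza, Tue-PM→Xiong+Rossi, Wed-AM→Mendoza+Lindqvist, Wed-PM→Singh, Thu-AM→Lindqvist, Thu-PM→Rossi.
Loads: Mendoza 2, Singh 2, Lindqvist 2, Xiong 2, Rossi 2 — all ≤ 2.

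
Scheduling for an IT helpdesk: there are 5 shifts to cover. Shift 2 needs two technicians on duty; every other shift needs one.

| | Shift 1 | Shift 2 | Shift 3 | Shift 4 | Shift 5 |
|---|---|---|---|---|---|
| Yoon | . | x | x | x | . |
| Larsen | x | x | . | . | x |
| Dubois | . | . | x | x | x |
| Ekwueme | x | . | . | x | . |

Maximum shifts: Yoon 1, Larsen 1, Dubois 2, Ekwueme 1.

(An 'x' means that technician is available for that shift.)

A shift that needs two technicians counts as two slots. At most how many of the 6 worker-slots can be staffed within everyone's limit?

5

Total capacity across all technicians is 1+1+2+1 = 5, and 6 slots are needed, so at most 5 can be filled.
An assignment achieving 5: Shift 1→Larsen, Shift 2→Yoon, Shift 3→Dubois, Shift 4→Ekwueme, Shift 5→Dubois.
Loads: Yoon 1/1, Larsen 1/1, Dubois 2/2, Ekwueme 1/1.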